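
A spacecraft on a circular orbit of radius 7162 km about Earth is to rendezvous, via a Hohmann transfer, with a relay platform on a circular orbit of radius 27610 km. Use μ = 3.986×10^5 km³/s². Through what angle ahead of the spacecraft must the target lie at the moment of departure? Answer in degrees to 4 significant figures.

φ = 90.06°

Semi-major axis of the transfer orbit: a_t = (7162 + 27610)/2 = 17386 km.
Transfer time t = π√(a_t³/μ) = 11407 s.
The target's mean motion on its circular orbit is ω₂ = √(μ/r₂³) = 1.3762×10^-4 rad/s.
Angle swept by the target during transfer: ω₂·t = 1.5698 rad = 89.94°.
The spacecraft traverses 180° on the transfer ellipse, so the target must lead by 180° − 89.94° = 90.06°.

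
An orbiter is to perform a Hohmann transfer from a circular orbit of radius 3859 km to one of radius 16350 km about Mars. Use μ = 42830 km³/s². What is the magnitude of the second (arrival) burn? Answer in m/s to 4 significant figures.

Semi-major axis of the transfer orbit: a_t = (3859 + 16350)/2 = 10104.5 km.
On the circular orbit at r = 16350 km, v_c = √(μ/r) = 1.6185 km/s.
Vis-viva on the transfer ellipse at r = 16350 km gives v_t = √[μ(2/r − 1/a_t)] = 1.0002 km/s.
Δv₂ = |v_t − v_c| = |1.0002 − 1.6185| = 0.6183 km/s.

Δv₂ = 618.3 m/s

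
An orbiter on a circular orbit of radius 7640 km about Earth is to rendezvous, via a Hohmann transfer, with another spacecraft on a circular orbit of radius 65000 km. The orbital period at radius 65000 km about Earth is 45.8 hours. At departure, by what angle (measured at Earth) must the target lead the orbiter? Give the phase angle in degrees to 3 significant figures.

φ = 105°

From Kepler's third law T² = 4π²r³/μ at r = 65000 km, T = 45.8 hours = 45.8 × 3600 s = 1.6488×10^5 s: μ = 4π²r³/T² = 3.98808×10^5 km³/s².
Transfer-ellipse semi-major axis a_t = (r₁ + r₂)/2 = (7640 + 65000)/2 = 36320 km.
The half-period of the transfer ellipse is t = π√(a_t³/μ) = 34434 s.
Target angular speed ω₂ = √(μ/r₂³) = 3.8108×10^-5 rad/s.
Angle swept by the target during transfer: ω₂·t = 1.3122 rad = 75.18°.
The orbiter traverses 180° on the transfer ellipse, so the target must lead by 180° − 75.18° = 105°.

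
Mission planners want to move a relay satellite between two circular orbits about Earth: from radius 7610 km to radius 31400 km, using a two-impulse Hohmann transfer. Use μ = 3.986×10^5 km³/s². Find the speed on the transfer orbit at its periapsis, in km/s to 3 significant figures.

The Hohmann ellipse has a_t = (r₁ + r₂)/2 = 19505 km.
The periapsis of the transfer ellipse is at r = 7610 km.
From the vis-viva equation, v = √[μ(2/r − 1/a_t)] = 9.183 km/s.

v = 9.18 km/s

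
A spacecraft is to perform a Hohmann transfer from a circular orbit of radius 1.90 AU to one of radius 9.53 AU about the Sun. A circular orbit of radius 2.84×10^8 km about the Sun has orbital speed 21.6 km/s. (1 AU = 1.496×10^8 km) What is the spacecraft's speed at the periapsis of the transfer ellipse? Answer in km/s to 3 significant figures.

From the circular-orbit relation v² = μ/r at r = 2.84×10^8 km: μ = v²r = (21.6)² × 2.84×10^8 = 1.32503×10^11 km³/s².
In km: r₁ = 1.90 × 1.496×10^8 = 2.8424×10^8 km; r₂ = 9.53 × 1.496×10^8 = 1.425688×10^9 km.
Semi-major axis of the transfer orbit: a_t = (2.8424×10^8 + 1.425688×10^9)/2 = 8.54964×10^8 km.
The periapsis of the transfer ellipse is at r = 2.8424×10^8 km.
Applying v² = μ(2/r − 1/a_t): v = 27.88 km/s.

v = 27.9 km/s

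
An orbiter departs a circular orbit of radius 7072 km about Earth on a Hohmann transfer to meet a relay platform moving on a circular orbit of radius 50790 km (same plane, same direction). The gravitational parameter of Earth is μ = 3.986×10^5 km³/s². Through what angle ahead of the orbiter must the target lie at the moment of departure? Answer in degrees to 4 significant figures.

φ = 102.6°

The Hohmann ellipse has a_t = (r₁ + r₂)/2 = 28931 km.
The half-period of the transfer ellipse is t = π√(a_t³/μ) = 24486 s.
The target's mean motion on its circular orbit is ω₂ = √(μ/r₂³) = 5.5157×10^-5 rad/s.
Angle swept by the target during transfer: ω₂·t = 1.3506 rad = 77.38°.
Arrival is 180° from departure on the ellipse, so φ = 180° − 77.38° = 102.6°.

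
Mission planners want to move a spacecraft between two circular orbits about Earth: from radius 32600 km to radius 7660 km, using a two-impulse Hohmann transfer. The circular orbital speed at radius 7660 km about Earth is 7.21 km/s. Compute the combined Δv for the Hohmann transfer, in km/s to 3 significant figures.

From the circular-orbit relation v² = μ/r at r = 7660 km: μ = v²r = (7.21)² × 7660 = 3.98198×10^5 km³/s².
Transfer-ellipse semi-major axis a_t = (r₁ + r₂)/2 = (32600 + 7660)/2 = 20130 km.
Circular speed at r₁: v₁ = √(μ/r₁) = √(3.98198×10^5/32600) = 3.495 km/s.
On the transfer ellipse at r₁, vis-viva gives v_a = √[μ(2/r₁ − 1/a_t)] = 2.156 km/s.
First burn Δv₁ = |v_a − v₁| = 1.339 km/s.
Circular speed at r₂: v₂ = √(μ/r₂) = 7.210 km/s.
Transfer-orbit speed at r₂: v_p = √[μ(2/r₂ − 1/a_t)] = 9.175 km/s.
Second burn Δv₂ = |v₂ − v_p| = 1.965 km/s.
Total Δv = Δv₁ + Δv₂ = 3.304 km/s.

Δv = 3.30 km/s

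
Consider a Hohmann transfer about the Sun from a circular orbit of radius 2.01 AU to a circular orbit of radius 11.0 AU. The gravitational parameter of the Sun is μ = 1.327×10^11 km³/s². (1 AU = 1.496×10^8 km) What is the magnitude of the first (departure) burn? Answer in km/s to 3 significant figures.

In km: r₁ = 2.01 × 1.496×10^8 = 3.00696×10^8 km; r₂ = 11.0 × 1.496×10^8 = 1.6456×10^9 km.
Semi-major axis of the transfer orbit: a_t = (3.00696×10^8 + 1.6456×10^9)/2 = 9.73148×10^8 km.
On the circular orbit at r = 3.00696×10^8 km, v_c = √(μ/r) = 21.01 km/s.
Vis-viva on the transfer ellipse at r = 3.00696×10^8 km gives v_t = √[μ(2/r − 1/a_t)] = 27.32 km/s.
Δv₁ = |v_t − v_c| = |27.32 − 21.01| = 6.310 km/s.

Δv₁ = 6.31 km/s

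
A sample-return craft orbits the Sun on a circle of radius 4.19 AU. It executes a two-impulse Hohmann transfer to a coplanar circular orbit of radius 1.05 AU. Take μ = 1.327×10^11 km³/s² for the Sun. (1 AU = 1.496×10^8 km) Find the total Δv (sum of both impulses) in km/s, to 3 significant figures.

Δv = 13.0 km/s

In km: r₁ = 4.19 × 1.496×10^8 = 6.26824×10^8 km; r₂ = 1.05 × 1.496×10^8 = 1.5708×10^8 km.
Semi-major axis of the transfer orbit: a_t = (6.26824×10^8 + 1.5708×10^8)/2 = 3.91952×10^8 km.
At r₁ the circular-orbit speed is v₁ = √(μ/r₁) = 14.55 km/s.
On the transfer ellipse at r₁, v² = μ(2/r − 1/a) gives v_a = √[μ(2/r₁ − 1/a_t)] = 9.211 km/s.
First burn Δv₁ = |v_a − v₁| = 5.339 km/s.
Circular speed at r₂: v₂ = √(μ/r₂) = 29.065 km/s.
Transfer-orbit speed at r₂: v_p = √[μ(2/r₂ − 1/a_t)] = 36.756 km/s.
Second burn Δv₂ = |v₂ − v_p| = 7.691 km/s.
Δv = Δv₁ + Δv₂ = 5.339 + 7.691 = 13.03 km/s.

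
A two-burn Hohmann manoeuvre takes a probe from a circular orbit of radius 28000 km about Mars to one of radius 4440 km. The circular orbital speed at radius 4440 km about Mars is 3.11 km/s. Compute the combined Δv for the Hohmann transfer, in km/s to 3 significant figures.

From the circular-orbit relation v² = μ/r at r = 4440 km: μ = v²r = (3.11)² × 4440 = 42944.1 km³/s².
Transfer-ellipse semi-major axis a_t = (r₁ + r₂)/2 = (28000 + 4440)/2 = 16220 km.
Circular speed at r₁: v₁ = √(μ/r₁) = √(42944.1/28000) = 1.23843 km/s.
On the transfer ellipse at r₁, v² = μ(2/r − 1/a) gives v_a = √[μ(2/r₁ − 1/a_t)] = 0.647946 km/s.
First burn Δv₁ = |v_a − v₁| = 0.5905 km/s.
Circular speed at r₂: v₂ = √(μ/r₂) = 3.1100 km/s.
Transfer-orbit speed at r₂: v_p = √[μ(2/r₂ − 1/a_t)] = 4.0861 km/s.
Second burn Δv₂ = |v₂ − v_p| = 0.9761 km/s.
Δv = Δv₁ + Δv₂ = 0.5905 + 0.9761 = 1.567 km/s.

Δv = 1.57 km/s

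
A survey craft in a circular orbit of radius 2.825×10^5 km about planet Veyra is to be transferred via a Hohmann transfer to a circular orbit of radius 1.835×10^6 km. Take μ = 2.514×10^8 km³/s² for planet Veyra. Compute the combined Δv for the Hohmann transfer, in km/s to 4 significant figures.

Δv = 15.10 km/s

Transfer-ellipse semi-major axis a_t = (r₁ + r₂)/2 = (2.825×10^5 + 1.835×10^6)/2 = 1.05875×10^6 km.
At r₁ the circular-orbit speed is v₁ = √(μ/r₁) = 29.831 km/s.
On the transfer ellipse at r₁, vis-viva gives v_p = √[μ(2/r₁ − 1/a_t)] = 39.273 km/s.
First burn Δv₁ = |v_p − v₁| = 9.442 km/s.
Circular speed at r₂: v₂ = √(μ/r₂) = 11.705 km/s.
Transfer-orbit speed at r₂: v_a = √[μ(2/r₂ − 1/a_t)] = 6.0461 km/s.
Second burn Δv₂ = |v₂ − v_a| = 5.659 km/s.
Δv = Δv₁ + Δv₂ = 9.442 + 5.659 = 15.10 km/s.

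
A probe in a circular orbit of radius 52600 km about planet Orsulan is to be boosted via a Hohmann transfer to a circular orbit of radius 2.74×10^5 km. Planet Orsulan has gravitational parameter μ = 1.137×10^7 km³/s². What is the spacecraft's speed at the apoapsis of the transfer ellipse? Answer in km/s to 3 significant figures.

Transfer-ellipse semi-major axis a_t = (r₁ + r₂)/2 = (52600 + 2.740×10^5)/2 = 1.633×10^5 km.
The apoapsis of the transfer ellipse is at r = 2.740×10^5 km.
Vis-viva: v = √[μ(2/r − 1/a_t)] = √[1.137×10^7 × (2/2.740×10^5 − 1/1.633×10^5)] = 3.656 km/s.

v = 3.66 km/s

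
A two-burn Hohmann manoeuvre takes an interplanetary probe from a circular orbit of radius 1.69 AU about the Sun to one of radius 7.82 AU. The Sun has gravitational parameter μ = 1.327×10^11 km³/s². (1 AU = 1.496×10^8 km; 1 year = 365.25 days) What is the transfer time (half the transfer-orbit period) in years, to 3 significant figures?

In km: r₁ = 1.69 × 1.496×10^8 = 2.52824×10^8 km; r₂ = 7.82 × 1.496×10^8 = 1.169872×10^9 km.
Semi-major axis of the transfer orbit: a_t = (2.52824×10^8 + 1.169872×10^9)/2 = 7.11348×10^8 km.
By Kepler's third law the transfer-orbit period is T = 2π√(a_t³/μ), so t = T/2 = 1.636×10^8 s.
Converting: 1.636×10^8 s ÷ 3.15576×10^7 s/year (365.25 × 86400) = 5.18 years.

t = 5.18 years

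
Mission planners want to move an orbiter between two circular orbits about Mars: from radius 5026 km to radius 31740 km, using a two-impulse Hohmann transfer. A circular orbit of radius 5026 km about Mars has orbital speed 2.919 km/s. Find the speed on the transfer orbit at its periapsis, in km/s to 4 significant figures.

From the circular-orbit relation v² = μ/r at r = 5026 km: μ = v²r = (2.919)² × 5026 = 42824.3 km³/s².
Semi-major axis of the transfer orbit: a_t = (5026 + 31740)/2 = 18383 km.
The periapsis of the transfer ellipse is at r = 5026 km.
Vis-viva: v = √[μ(2/r − 1/a_t)] = √[42824.3 × (2/5026 − 1/18383)] = 3.836 km/s.

v = 3.836 km/s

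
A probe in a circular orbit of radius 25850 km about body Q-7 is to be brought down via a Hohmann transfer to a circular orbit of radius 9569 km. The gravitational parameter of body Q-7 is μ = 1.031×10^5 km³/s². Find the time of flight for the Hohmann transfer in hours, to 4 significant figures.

Transfer-ellipse semi-major axis a_t = (r₁ + r₂)/2 = (25850 + 9569)/2 = 17709.5 km.
Half the transfer-orbit period gives t = π√(a_t³/μ) = 23058 s.
Converting: 23058 s ÷ 3600 s/hour = 6.405 hours.

t = 6.405 hours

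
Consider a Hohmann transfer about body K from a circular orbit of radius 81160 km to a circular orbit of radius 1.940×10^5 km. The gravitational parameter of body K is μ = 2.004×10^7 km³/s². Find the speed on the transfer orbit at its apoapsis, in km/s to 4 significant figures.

Semi-major axis of the transfer orbit: a_t = (81160 + 1.940×10^5)/2 = 1.3758×10^5 km.
At apoapsis, r = 1.940×10^5 km.
From the vis-viva equation, v = √[μ(2/r − 1/a_t)] = 7.806 km/s.

v = 7.806 km/s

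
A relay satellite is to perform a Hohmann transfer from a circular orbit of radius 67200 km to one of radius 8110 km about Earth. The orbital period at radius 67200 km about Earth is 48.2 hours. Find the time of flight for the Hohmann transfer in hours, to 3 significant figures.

From Kepler's third law T² = 4π²r³/μ at r = 67200 km, T = 48.2 hours = 48.2 × 3600 s = 1.7352×10^5 s: μ = 4π²r³/T² = 3.97895×10^5 km³/s².
Semi-major axis of the transfer orbit: a_t = (67200 + 8110)/2 = 37655 km.
Half the transfer-orbit period gives t = π√(a_t³/μ) = 36390 s.
Converting: 36390 s ÷ 3600 s/hour = 10.1 hours.

t = 10.1 hours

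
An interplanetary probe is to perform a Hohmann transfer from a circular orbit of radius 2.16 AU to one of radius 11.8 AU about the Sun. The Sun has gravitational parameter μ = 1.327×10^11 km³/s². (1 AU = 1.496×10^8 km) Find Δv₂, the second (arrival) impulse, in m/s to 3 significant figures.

In km: r₁ = 2.16 × 1.496×10^8 = 3.23136×10^8 km; r₂ = 11.8 × 1.496×10^8 = 1.76528×10^9 km.
The Hohmann ellipse has a_t = (r₁ + r₂)/2 = 1.044208×10^9 km.
Circular speed at r = 1.76528×10^9 km: v_c = √(μ/r) = 8.670 km/s.
Transfer-orbit speed at the same r (vis-viva, a = a_t): v_t = √[μ(2/r − 1/a_t)] = 4.823 km/s.
Δv₂ = |v_t − v_c| = |4.823 − 8.670| = 3.847 km/s.

Δv₂ = 3850 m/s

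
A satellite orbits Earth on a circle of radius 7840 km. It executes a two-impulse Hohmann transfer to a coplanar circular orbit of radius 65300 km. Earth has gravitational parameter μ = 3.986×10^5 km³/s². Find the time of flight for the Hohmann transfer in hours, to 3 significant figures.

t = 9.67 hours

Semi-major axis of the transfer orbit: a_t = (7840 + 65300)/2 = 36570 km.
By Kepler's third law the transfer-orbit period is T = 2π√(a_t³/μ), so t = T/2 = 34800 s.
Converting: 34800 s ÷ 3600 s/hour = 9.67 hours.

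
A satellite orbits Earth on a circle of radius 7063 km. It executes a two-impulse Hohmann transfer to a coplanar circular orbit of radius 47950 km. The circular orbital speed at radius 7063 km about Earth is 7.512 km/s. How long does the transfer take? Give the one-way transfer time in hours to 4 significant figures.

t = 6.306 hours

From the circular-orbit relation v² = μ/r at r = 7063 km: μ = v²r = (7.512)² × 7063 = 3.98566×10^5 km³/s².
The Hohmann ellipse has a_t = (r₁ + r₂)/2 = 27506.5 km.
Half the transfer-orbit period gives t = π√(a_t³/μ) = 22700 s.
Converting: 22700 s ÷ 3600 s/hour = 6.306 hours.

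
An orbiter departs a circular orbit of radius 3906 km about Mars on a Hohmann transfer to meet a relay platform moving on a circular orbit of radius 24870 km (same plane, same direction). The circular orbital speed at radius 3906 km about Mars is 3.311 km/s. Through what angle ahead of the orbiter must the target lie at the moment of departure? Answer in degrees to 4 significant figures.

From the circular-orbit relation v² = μ/r at r = 3906 km: μ = v²r = (3.311)² × 3906 = 42820.4 km³/s².
Transfer-ellipse semi-major axis a_t = (r₁ + r₂)/2 = (3906 + 24870)/2 = 14388 km.
Transfer time t = π√(a_t³/μ) = 26201 s.
Target angular speed ω₂ = √(μ/r₂³) = 5.2761×10^-5 rad/s.
Angle swept by the target during transfer: ω₂·t = 1.3824 rad = 79.21°.
The orbiter traverses 180° on the transfer ellipse, so the target must lead by 180° − 79.21° = 100.8°.

φ = 100.8°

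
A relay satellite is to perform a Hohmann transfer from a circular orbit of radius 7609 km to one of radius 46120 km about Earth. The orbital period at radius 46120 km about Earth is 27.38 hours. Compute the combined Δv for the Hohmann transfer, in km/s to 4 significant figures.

From Kepler's third law T² = 4π²r³/μ at r = 46120 km, T = 27.38 hours = 27.38 × 3600 s = 98568 s: μ = 4π²r³/T² = 3.98617×10^5 km³/s².
The Hohmann ellipse has a_t = (r₁ + r₂)/2 = 26864.5 km.
At r₁ the circular-orbit speed is v₁ = √(μ/r₁) = 7.238 km/s.
On the transfer ellipse at r₁, vis-viva equation gives v_p = √[μ(2/r₁ − 1/a_t)] = 9.484 km/s.
First burn Δv₁ = |v_p − v₁| = 2.246 km/s.
Circular speed at r₂: v₂ = √(μ/r₂) = 2.940 km/s.
Transfer-orbit speed at r₂: v_a = √[μ(2/r₂ − 1/a_t)] = 1.565 km/s.
Second burn Δv₂ = |v₂ − v_a| = 1.375 km/s.
Total Δv = Δv₁ + Δv₂ = 3.621 km/s.

Δv = 3.621 km/s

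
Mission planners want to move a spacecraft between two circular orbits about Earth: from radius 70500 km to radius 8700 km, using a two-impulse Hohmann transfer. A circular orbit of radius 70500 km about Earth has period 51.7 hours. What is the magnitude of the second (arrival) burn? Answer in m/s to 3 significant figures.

From Kepler's third law T² = 4π²r³/μ at r = 70500 km, T = 51.7 hours = 51.7 × 3600 s = 1.8612×10^5 s: μ = 4π²r³/T² = 3.99338×10^5 km³/s².
Semi-major axis of the transfer orbit: a_t = (70500 + 8700)/2 = 39600 km.
Circular speed at r = 8700 km: v_c = √(μ/r) = 6.775 km/s.
Transfer-orbit speed at the same r (vis-viva, a = a_t): v_t = √[μ(2/r − 1/a_t)] = 9.040 km/s.
Δv₂ = |v_t − v_c| = |9.040 − 6.775| = 2.265 km/s.

Δv₂ = 2260 m/s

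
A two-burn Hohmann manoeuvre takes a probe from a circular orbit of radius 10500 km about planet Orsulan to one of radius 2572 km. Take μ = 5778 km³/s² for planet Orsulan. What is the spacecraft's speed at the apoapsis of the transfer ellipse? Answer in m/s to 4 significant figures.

v = 465.3 m/s

The Hohmann ellipse has a_t = (r₁ + r₂)/2 = 6536 km.
The apoapsis of the transfer ellipse is at r = 10500 km.
From the vis-viva equation, v = √[μ(2/r − 1/a_t)] = 0.4653 km/s.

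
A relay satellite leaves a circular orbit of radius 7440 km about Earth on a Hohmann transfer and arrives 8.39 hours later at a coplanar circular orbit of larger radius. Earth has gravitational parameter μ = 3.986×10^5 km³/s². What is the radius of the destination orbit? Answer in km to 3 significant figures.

r₂ = 59100 km

Transfer time t = 8.39 hours = 30204 s, and t = π√(a_t³/μ).
So a_t = (μ t²/π²)^(1/3) = (3.986×10^5 × (30204)² / π²)^(1/3) = 33275 km.
Since a_t = (r₁ + r₂)/2, r₂ = 2a_t − r₁ = 2×33275 − 7440 = 59110 km.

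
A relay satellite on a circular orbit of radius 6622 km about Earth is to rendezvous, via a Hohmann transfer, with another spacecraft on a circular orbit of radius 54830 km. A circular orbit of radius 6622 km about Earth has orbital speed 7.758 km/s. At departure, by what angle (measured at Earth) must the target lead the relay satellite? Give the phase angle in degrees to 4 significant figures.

φ = 104.5°

From the circular-orbit relation v² = μ/r at r = 6622 km: μ = v²r = (7.758)² × 6622 = 3.98555×10^5 km³/s².
Transfer-ellipse semi-major axis a_t = (r₁ + r₂)/2 = (6622 + 54830)/2 = 30726 km.
The half-period of the transfer ellipse is t = π√(a_t³/μ) = 26802 s.
Target angular speed ω₂ = √(μ/r₂³) = 4.9172×10^-5 rad/s.
Angle swept by the target during transfer: ω₂·t = 1.3179 rad = 75.51°.
The relay satellite traverses 180° on the transfer ellipse, so the target must lead by 180° − 75.51° = 104.5°.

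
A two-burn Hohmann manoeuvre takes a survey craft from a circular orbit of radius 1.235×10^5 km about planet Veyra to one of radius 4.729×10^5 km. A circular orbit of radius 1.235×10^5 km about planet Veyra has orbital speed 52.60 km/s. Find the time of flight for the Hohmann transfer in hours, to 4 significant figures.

From the circular-orbit relation v² = μ/r at r = 1.235×10^5 km: μ = v²r = (52.60)² × 1.235×10^5 = 3.41695×10^8 km³/s².
The Hohmann ellipse has a_t = (r₁ + r₂)/2 = 2.982×10^5 km.
Transfer time t = π√(a_t³/μ) = π√((2.982×10^5)³ / 3.41695×10^8) = 27675.3 s.
Converting: 27675.3 s ÷ 3600 s/hour = 7.688 hours.

t = 7.688 hours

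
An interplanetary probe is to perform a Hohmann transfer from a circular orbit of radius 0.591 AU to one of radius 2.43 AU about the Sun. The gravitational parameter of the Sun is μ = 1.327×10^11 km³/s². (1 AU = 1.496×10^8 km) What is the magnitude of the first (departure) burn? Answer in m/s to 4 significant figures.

Δv₁ = 10400 m/s

In km: r₁ = 0.591 × 1.496×10^8 = 8.84136×10^7 km; r₂ = 2.43 × 1.496×10^8 = 3.63528×10^8 km.
The Hohmann ellipse has a_t = (r₁ + r₂)/2 = 2.259708×10^8 km.
On the circular orbit at r = 8.84136×10^7 km, v_c = √(μ/r) = 38.74 km/s.
Vis-viva on the transfer ellipse at r = 8.84136×10^7 km gives v_t = √[μ(2/r − 1/a_t)] = 49.14 km/s.
Δv₁ = |v_t − v_c| = |49.14 − 38.74| = 10.40 km/s.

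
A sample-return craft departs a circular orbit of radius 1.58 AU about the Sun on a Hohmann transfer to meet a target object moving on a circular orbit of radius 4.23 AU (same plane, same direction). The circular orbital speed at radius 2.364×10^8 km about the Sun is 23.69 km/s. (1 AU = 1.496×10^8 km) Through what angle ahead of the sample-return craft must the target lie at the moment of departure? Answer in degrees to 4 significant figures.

φ = 77.56°

From the circular-orbit relation v² = μ/r at r = 2.364×10^8 km: μ = v²r = (23.69)² × 2.364×10^8 = 1.32671×10^11 km³/s².
In km: r₁ = 1.58 × 1.496×10^8 = 2.36368×10^8 km; r₂ = 4.23 × 1.496×10^8 = 6.32808×10^8 km.
Semi-major axis of the transfer orbit: a_t = (2.36368×10^8 + 6.32808×10^8)/2 = 4.34588×10^8 km.
Transfer time t = π√(a_t³/μ) = 7.814×10^7 s.
Target angular speed ω₂ = √(μ/r₂³) = 2.288×10^-8 rad/s.
Angle swept by the target during transfer: ω₂·t = 1.788 rad = 102.44°.
The sample-return craft traverses 180° on the transfer ellipse, so the target must lead by 180° − 102.44° = 77.56°.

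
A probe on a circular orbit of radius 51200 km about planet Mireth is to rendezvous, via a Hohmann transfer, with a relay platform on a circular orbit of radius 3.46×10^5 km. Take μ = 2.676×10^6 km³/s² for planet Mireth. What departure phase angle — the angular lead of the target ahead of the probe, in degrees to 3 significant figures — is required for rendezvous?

φ = 102°

The Hohmann ellipse has a_t = (r₁ + r₂)/2 = 1.986×10^5 km.
The half-period of the transfer ellipse is t = π√(a_t³/μ) = 1.6997×10^5 s.
Target angular speed ω₂ = √(μ/r₂³) = 8.0376×10^-6 rad/s.
Angle swept by the target during transfer: ω₂·t = 1.3662 rad = 78.28°.
Arrival is 180° from departure on the ellipse, so φ = 180° − 78.28° = 102°.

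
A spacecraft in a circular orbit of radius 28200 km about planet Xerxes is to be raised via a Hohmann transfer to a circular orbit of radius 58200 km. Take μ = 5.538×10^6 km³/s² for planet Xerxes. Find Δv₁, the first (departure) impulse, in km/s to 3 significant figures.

Δv₁ = 2.25 km/s

Transfer-ellipse semi-major axis a_t = (r₁ + r₂)/2 = (28200 + 58200)/2 = 43200 km.
Circular speed at r = 28200 km: v_c = √(μ/r) = 14.014 km/s.
Transfer-orbit speed at the same r (vis-viva, a = a_t): v_t = √[μ(2/r − 1/a_t)] = 16.266 km/s.
Δv₁ = |v_t − v_c| = |16.266 − 14.014| = 2.252 km/s.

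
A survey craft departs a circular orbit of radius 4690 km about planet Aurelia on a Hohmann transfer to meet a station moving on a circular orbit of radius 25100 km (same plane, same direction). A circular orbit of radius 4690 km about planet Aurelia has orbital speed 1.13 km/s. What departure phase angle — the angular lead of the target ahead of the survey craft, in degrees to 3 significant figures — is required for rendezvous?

φ = 97.7°

From the circular-orbit relation v² = μ/r at r = 4690 km: μ = v²r = (1.13)² × 4690 = 5988.66 km³/s².
Transfer-ellipse semi-major axis a_t = (r₁ + r₂)/2 = (4690 + 25100)/2 = 14895 km.
Transfer time t = π√(a_t³/μ) = 73798 s.
Target angular speed ω₂ = √(μ/r₂³) = 1.9461×10^-5 rad/s.
Angle swept by the target during transfer: ω₂·t = 1.4362 rad = 82.29°.
Arrival is 180° from departure on the ellipse, so φ = 180° − 82.29° = 97.7°.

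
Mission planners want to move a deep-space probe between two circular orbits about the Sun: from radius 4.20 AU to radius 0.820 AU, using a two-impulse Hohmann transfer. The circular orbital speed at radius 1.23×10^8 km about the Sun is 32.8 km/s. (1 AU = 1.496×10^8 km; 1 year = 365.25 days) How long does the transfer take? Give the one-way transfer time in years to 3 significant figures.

t = 1.99 years

From the circular-orbit relation v² = μ/r at r = 1.23×10^8 km: μ = v²r = (32.8)² × 1.23×10^8 = 1.32328×10^11 km³/s².
In km: r₁ = 4.20 × 1.496×10^8 = 6.2832×10^8 km; r₂ = 0.820 × 1.496×10^8 = 1.22672×10^8 km.
The Hohmann ellipse has a_t = (r₁ + r₂)/2 = 3.75496×10^8 km.
By Kepler's third law the transfer-orbit period is T = 2π√(a_t³/μ), so t = T/2 = 6.284×10^7 s.
Converting: 6.284×10^7 s ÷ 3.15576×10^7 s/year (365.25 × 86400) = 1.99 years.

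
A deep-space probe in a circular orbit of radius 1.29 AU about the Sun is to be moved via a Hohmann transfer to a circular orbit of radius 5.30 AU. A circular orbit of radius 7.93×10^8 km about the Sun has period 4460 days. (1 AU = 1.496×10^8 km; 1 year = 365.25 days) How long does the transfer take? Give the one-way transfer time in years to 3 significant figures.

From Kepler's third law T² = 4π²r³/μ at r = 7.93×10^8 km, T = 4460 days = 4460 × 86400 s = 3.85344×10^8 s: μ = 4π²r³/T² = 1.32581×10^11 km³/s².
In km: r₁ = 1.29 × 1.496×10^8 = 1.92984×10^8 km; r₂ = 5.30 × 1.496×10^8 = 7.9288×10^8 km.
Semi-major axis of the transfer orbit: a_t = (1.92984×10^8 + 7.9288×10^8)/2 = 4.92932×10^8 km.
By Kepler's third law the transfer-orbit period is T = 2π√(a_t³/μ), so t = T/2 = 9.443×10^7 s.
Converting: 9.443×10^7 s ÷ 3.15576×10^7 s/year (365.25 × 86400) = 2.99 years.

t = 2.99 years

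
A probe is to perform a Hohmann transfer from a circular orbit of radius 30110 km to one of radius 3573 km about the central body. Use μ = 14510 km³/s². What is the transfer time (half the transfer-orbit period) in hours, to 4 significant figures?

Transfer-ellipse semi-major axis a_t = (r₁ + r₂)/2 = (30110 + 3573)/2 = 16841.5 km.
Transfer time t = π√(a_t³/μ) = π√((16841.5)³ / 14510) = 57000 s.
Converting: 57000 s ÷ 3600 s/hour = 15.83 hours.

t = 15.83 hours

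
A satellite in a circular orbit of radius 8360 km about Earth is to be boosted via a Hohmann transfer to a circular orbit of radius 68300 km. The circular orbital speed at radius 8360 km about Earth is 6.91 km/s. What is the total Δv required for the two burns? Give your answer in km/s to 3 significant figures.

Δv = 3.60 km/s

From the circular-orbit relation v² = μ/r at r = 8360 km: μ = v²r = (6.91)² × 8360 = 3.99174×10^5 km³/s².
Semi-major axis of the transfer orbit: a_t = (8360 + 68300)/2 = 38330 km.
At r₁ the circular-orbit speed is v₁ = √(μ/r₁) = 6.910 km/s.
On the transfer ellipse at r₁, vis-viva equation gives v_p = √[μ(2/r₁ − 1/a_t)] = 9.224 km/s.
First burn Δv₁ = |v_p − v₁| = 2.314 km/s.
Circular speed at r₂: v₂ = √(μ/r₂) = 2.41752 km/s.
Transfer-orbit speed at r₂: v_a = √[μ(2/r₂ − 1/a_t)] = 1.12903 km/s.
Second burn Δv₂ = |v₂ − v_a| = 1.288 km/s.
Δv = Δv₁ + Δv₂ = 2.314 + 1.288 = 3.602 km/s.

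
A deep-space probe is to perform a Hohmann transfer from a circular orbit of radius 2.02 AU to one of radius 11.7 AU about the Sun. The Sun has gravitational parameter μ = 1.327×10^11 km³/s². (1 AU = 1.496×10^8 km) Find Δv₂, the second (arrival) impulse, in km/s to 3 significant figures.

Δv₂ = 3.98 km/s

In km: r₁ = 2.02 × 1.496×10^8 = 3.02192×10^8 km; r₂ = 11.7 × 1.496×10^8 = 1.75032×10^9 km.
Semi-major axis of the transfer orbit: a_t = (3.02192×10^8 + 1.75032×10^9)/2 = 1.026256×10^9 km.
Circular speed at r = 1.75032×10^9 km: v_c = √(μ/r) = 8.707 km/s.
Transfer-orbit speed at the same r (vis-viva, a = a_t): v_t = √[μ(2/r − 1/a_t)] = 4.725 km/s.
Δv₂ = |v_t − v_c| = |4.725 − 8.707| = 3.982 km/s.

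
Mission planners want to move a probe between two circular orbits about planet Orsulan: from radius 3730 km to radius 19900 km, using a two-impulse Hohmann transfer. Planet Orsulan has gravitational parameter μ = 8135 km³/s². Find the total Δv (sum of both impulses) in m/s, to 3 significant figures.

Semi-major axis of the transfer orbit: a_t = (3730 + 19900)/2 = 11815 km.
Circular speed at r₁: v₁ = √(μ/r₁) = √(8135/3730) = 1.4768 km/s.
On the transfer ellipse at r₁, vis-viva equation gives v_p = √[μ(2/r₁ − 1/a_t)] = 1.9166 km/s.
First burn Δv₁ = |v_p − v₁| = 0.4398 km/s.
At r₂, v₂ = √(μ/r₂) = 0.63937 km/s.
Transfer-orbit speed at r₂: v_a = √[μ(2/r₂ − 1/a_t)] = 0.35924 km/s.
Second burn Δv₂ = |v₂ − v_a| = 0.2801 km/s.
Δv = Δv₁ + Δv₂ = 0.4398 + 0.2801 = 0.7199 km/s.

Δv = 720 m/s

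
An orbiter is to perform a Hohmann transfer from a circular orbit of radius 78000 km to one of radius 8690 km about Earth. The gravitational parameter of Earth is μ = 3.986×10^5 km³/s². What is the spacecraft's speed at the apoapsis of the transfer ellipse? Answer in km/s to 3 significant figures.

v = 1.01 km/s

Semi-major axis of the transfer orbit: a_t = (78000 + 8690)/2 = 43345 km.
At apoapsis, r = 78000 km.
Applying v² = μ(2/r − 1/a_t): v = 1.012 km/s.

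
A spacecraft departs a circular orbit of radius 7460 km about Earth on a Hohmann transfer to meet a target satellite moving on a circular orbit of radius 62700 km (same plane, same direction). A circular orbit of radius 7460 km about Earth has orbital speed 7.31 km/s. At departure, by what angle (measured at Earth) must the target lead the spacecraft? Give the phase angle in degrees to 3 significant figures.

φ = 105°

From the circular-orbit relation v² = μ/r at r = 7460 km: μ = v²r = (7.31)² × 7460 = 3.98633×10^5 km³/s².
Semi-major axis of the transfer orbit: a_t = (7460 + 62700)/2 = 35080 km.
The half-period of the transfer ellipse is t = π√(a_t³/μ) = 32693 s.
The target's mean motion on its circular orbit is ω₂ = √(μ/r₂³) = 4.0215×10^-5 rad/s.
Angle swept by the target during transfer: ω₂·t = 1.3147 rad = 75.33°.
Arrival is 180° from departure on the ellipse, so φ = 180° − 75.33° = 105°.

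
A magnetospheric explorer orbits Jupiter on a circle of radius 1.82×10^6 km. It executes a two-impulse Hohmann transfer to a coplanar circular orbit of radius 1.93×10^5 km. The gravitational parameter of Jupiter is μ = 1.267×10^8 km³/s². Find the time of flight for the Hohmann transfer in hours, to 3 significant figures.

Semi-major axis of the transfer orbit: a_t = (1.820×10^6 + 1.930×10^5)/2 = 1.0065×10^6 km.
By Kepler's third law the transfer-orbit period is T = 2π√(a_t³/μ), so t = T/2 = 2.818×10^5 s.
Converting: 2.818×10^5 s ÷ 3600 s/hour = 78.3 hours.

t = 78.3 hours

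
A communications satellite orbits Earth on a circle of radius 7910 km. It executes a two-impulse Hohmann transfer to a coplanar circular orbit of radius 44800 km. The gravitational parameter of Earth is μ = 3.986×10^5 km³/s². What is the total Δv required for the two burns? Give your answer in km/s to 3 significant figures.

Transfer-ellipse semi-major axis a_t = (r₁ + r₂)/2 = (7910 + 44800)/2 = 26355 km.
At r₁ the circular-orbit speed is v₁ = √(μ/r₁) = 7.0987 km/s.
On the transfer ellipse at r₁, v² = μ(2/r − 1/a) gives v_p = √[μ(2/r₁ − 1/a_t)] = 9.2552 km/s.
First burn Δv₁ = |v_p − v₁| = 2.1565 km/s.
Circular speed at r₂: v₂ = √(μ/r₂) = 2.9828 km/s.
Transfer-orbit speed at r₂: v_a = √[μ(2/r₂ − 1/a_t)] = 1.6341 km/s.
Second burn Δv₂ = |v₂ − v_a| = 1.3487 km/s.
Δv = Δv₁ + Δv₂ = 2.1565 + 1.3487 = 3.505 km/s.

Δv = 3.51 km/s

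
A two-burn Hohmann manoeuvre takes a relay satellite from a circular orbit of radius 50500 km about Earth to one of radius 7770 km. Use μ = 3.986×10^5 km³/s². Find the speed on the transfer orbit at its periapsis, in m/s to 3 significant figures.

v = 9430 m/s

Semi-major axis of the transfer orbit: a_t = (50500 + 7770)/2 = 29135 km.
At periapsis, r = 7770 km.
Vis-viva: v = √[μ(2/r − 1/a_t)] = √[3.986×10^5 × (2/7770 − 1/29135)] = 9.430 km/s.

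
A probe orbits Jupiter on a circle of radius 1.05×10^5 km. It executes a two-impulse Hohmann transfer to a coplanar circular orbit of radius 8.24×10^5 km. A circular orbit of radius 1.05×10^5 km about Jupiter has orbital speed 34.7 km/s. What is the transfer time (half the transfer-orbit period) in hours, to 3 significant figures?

t = 24.6 hours

From the circular-orbit relation v² = μ/r at r = 1.05×10^5 km: μ = v²r = (34.7)² × 1.05×10^5 = 1.26429×10^8 km³/s².
Transfer-ellipse semi-major axis a_t = (r₁ + r₂)/2 = (1.050×10^5 + 8.240×10^5)/2 = 4.645×10^5 km.
Transfer time t = π√(a_t³/μ) = π√((4.645×10^5)³ / 1.26429×10^8) = 88450 s.
Converting: 88450 s ÷ 3600 s/hour = 24.6 hours.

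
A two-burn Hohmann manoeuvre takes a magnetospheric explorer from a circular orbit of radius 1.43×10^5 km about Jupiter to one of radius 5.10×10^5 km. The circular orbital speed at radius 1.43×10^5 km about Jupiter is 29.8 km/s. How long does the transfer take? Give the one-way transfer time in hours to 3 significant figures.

From the circular-orbit relation v² = μ/r at r = 1.43×10^5 km: μ = v²r = (29.8)² × 1.43×10^5 = 1.26990×10^8 km³/s².
Semi-major axis of the transfer orbit: a_t = (1.430×10^5 + 5.100×10^5)/2 = 3.265×10^5 km.
Half the transfer-orbit period gives t = π√(a_t³/μ) = 52010 s.
Converting: 52010 s ÷ 3600 s/hour = 14.4 hours.

t = 14.4 hours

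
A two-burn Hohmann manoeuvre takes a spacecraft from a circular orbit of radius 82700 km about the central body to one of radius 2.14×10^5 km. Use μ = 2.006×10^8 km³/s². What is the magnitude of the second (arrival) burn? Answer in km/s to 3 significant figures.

Semi-major axis of the transfer orbit: a_t = (82700 + 2.140×10^5)/2 = 1.4835×10^5 km.
On the circular orbit at r = 2.140×10^5 km, v_c = √(μ/r) = 30.617 km/s.
Transfer-orbit speed at the same r (vis-viva, a = a_t): v_t = √[μ(2/r − 1/a_t)] = 22.860 km/s.
Δv₂ = |v_t − v_c| = |22.860 − 30.617| = 7.757 km/s.

Δv₂ = 7.76 km/s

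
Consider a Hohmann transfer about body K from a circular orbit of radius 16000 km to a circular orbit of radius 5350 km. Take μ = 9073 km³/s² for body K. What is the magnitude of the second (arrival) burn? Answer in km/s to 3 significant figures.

Transfer-ellipse semi-major axis a_t = (r₁ + r₂)/2 = (16000 + 5350)/2 = 10675 km.
On the circular orbit at r = 5350 km, v_c = √(μ/r) = 1.30226 km/s.
Transfer-orbit speed at the same r (vis-viva, a = a_t): v_t = √[μ(2/r − 1/a_t)] = 1.59432 km/s.
Δv₂ = |v_t − v_c| = |1.59432 − 1.30226| = 0.2921 km/s.

Δv₂ = 0.292 km/s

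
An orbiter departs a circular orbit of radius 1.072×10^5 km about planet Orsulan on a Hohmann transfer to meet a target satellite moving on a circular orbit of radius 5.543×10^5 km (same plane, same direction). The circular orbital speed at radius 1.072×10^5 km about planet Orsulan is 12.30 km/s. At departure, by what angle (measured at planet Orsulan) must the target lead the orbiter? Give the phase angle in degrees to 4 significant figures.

From the circular-orbit relation v² = μ/r at r = 1.072×10^5 km: μ = v²r = (12.30)² × 1.072×10^5 = 1.62183×10^7 km³/s².
Semi-major axis of the transfer orbit: a_t = (1.072×10^5 + 5.543×10^5)/2 = 3.3075×10^5 km.
The half-period of the transfer ellipse is t = π√(a_t³/μ) = 1.483874×10^5 s.
Target angular speed ω₂ = √(μ/r₂³) = 9.758548×10^-6 rad/s.
Angle swept by the target during transfer: ω₂·t = 1.44805 rad = 82.97°.
The orbiter traverses 180° on the transfer ellipse, so the target must lead by 180° − 82.97° = 97.03°.

φ = 97.03°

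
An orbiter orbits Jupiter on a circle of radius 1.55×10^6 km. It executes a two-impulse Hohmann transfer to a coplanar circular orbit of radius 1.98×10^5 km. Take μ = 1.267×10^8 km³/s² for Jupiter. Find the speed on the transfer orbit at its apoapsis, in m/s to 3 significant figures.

Transfer-ellipse semi-major axis a_t = (r₁ + r₂)/2 = (1.550×10^6 + 1.980×10^5)/2 = 8.740×10^5 km.
The apoapsis of the transfer ellipse is at r = 1.550×10^6 km.
Applying v² = μ(2/r − 1/a_t): v = 4.303 km/s.

v = 4300 m/s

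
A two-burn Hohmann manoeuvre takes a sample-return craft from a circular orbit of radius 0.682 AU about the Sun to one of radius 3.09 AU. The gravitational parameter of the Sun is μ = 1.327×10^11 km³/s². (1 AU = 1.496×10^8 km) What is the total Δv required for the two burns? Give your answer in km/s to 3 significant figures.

Δv = 16.9 km/s

In km: r₁ = 0.682 × 1.496×10^8 = 1.020272×10^8 km; r₂ = 3.09 × 1.496×10^8 = 4.62264×10^8 km.
Semi-major axis of the transfer orbit: a_t = (1.020272×10^8 + 4.62264×10^8)/2 = 2.821456×10^8 km.
Circular speed at r₁: v₁ = √(μ/r₁) = √(1.327×10^11/1.020272×10^8) = 36.06 km/s.
Transfer-orbit speed at r₁ (vis-viva equation): v_p = √[μ(2/r₁ − 1/a_t)] = 46.16 km/s.
First burn Δv₁ = |v_p − v₁| = 10.10 km/s.
At r₂, v₂ = √(μ/r₂) = 16.943 km/s.
Transfer-orbit speed at r₂: v_a = √[μ(2/r₂ − 1/a_t)] = 10.189 km/s.
Second burn Δv₂ = |v₂ − v_a| = 6.754 km/s.
Δv = Δv₁ + Δv₂ = 10.10 + 6.754 = 16.85 km/s.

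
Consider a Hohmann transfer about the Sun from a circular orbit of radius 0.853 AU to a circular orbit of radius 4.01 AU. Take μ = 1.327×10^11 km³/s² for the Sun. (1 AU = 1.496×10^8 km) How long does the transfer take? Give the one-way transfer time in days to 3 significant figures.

In km: r₁ = 0.853 × 1.496×10^8 = 1.276088×10^8 km; r₂ = 4.01 × 1.496×10^8 = 5.99896×10^8 km.
Semi-major axis of the transfer orbit: a_t = (1.276088×10^8 + 5.99896×10^8)/2 = 3.637524×10^8 km.
Half the transfer-orbit period gives t = π√(a_t³/μ) = 5.983×10^7 s.
Converting: 5.983×10^7 s ÷ 86400 s/day = 692 days.

t = 692 days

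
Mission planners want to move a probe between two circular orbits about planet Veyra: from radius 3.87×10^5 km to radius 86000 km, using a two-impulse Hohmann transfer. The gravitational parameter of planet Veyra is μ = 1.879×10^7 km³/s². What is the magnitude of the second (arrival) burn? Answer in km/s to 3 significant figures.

Semi-major axis of the transfer orbit: a_t = (3.870×10^5 + 86000)/2 = 2.365×10^5 km.
Circular speed at r = 86000 km: v_c = √(μ/r) = 14.781 km/s.
Transfer-orbit speed at the same r (vis-viva, a = a_t): v_t = √[μ(2/r − 1/a_t)] = 18.908 km/s.
Δv₂ = |v_t − v_c| = |18.908 − 14.781| = 4.127 km/s.

Δv₂ = 4.13 km/s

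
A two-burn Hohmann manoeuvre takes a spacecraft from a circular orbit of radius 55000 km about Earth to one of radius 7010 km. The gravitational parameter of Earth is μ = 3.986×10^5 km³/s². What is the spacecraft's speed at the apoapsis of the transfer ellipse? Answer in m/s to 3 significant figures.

The Hohmann ellipse has a_t = (r₁ + r₂)/2 = 31005 km.
At apoapsis, r = 55000 km.
Vis-viva: v = √[μ(2/r − 1/a_t)] = √[3.986×10^5 × (2/55000 − 1/31005)] = 1.280 km/s.

v = 1280 m/s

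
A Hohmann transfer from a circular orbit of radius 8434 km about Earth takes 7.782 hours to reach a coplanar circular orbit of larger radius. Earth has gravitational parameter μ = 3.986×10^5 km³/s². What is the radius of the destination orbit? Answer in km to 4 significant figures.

Transfer time t = 7.782 hours = 28015.2 s, and t = π√(a_t³/μ).
So a_t = (μ t²/π²)^(1/3) = (3.986×10^5 × (28015.2)² / π²)^(1/3) = 31648 km.
Since a_t = (r₁ + r₂)/2, r₂ = 2a_t − r₁ = 2×31648 − 8434 = 54862 km.

r₂ = 54860 km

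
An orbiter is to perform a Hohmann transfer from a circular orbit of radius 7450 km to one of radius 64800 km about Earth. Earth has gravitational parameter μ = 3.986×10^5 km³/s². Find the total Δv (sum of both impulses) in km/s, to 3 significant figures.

Δv = 3.84 km/s

Transfer-ellipse semi-major axis a_t = (r₁ + r₂)/2 = (7450 + 64800)/2 = 36125 km.
Circular speed at r₁: v₁ = √(μ/r₁) = √(3.986×10^5/7450) = 7.315 km/s.
On the transfer ellipse at r₁, v² = μ(2/r − 1/a) gives v_p = √[μ(2/r₁ − 1/a_t)] = 9.797 km/s.
First burn Δv₁ = |v_p − v₁| = 2.482 km/s.
Circular speed at r₂: v₂ = √(μ/r₂) = 2.480 km/s.
Transfer-orbit speed at r₂: v_a = √[μ(2/r₂ − 1/a_t)] = 1.126 km/s.
Second burn Δv₂ = |v₂ − v_a| = 1.354 km/s.
Δv = Δv₁ + Δv₂ = 2.482 + 1.354 = 3.836 km/s.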